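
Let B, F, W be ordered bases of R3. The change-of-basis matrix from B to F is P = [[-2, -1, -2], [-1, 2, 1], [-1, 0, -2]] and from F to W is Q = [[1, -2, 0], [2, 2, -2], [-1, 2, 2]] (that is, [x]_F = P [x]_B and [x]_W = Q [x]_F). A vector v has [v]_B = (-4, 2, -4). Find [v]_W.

(6, 12, 18)

First [v]_F = P [v]_B = (14, 4, 12).
Then [v]_W = Q [v]_F = (6, 12, 18).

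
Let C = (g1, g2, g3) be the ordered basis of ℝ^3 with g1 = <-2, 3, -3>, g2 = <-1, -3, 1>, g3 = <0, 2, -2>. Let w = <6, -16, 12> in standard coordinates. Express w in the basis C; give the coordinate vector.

<-4, 2, 1>

We seek scalars with c_1 g1 + ... + c_3 g3 = w; equivalently solve M c = w where the columns of M are g1, ..., g3.
Solving this 3x3 system gives c = (-4, 2, 1).
Check: -4g1 + 2g2 + g3 = <6, -16, 12>.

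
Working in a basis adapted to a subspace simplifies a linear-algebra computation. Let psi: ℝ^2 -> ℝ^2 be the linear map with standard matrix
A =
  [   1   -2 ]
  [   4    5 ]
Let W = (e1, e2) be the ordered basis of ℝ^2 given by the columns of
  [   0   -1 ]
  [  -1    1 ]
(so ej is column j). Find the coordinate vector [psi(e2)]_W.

(2, 3)

Column 2 of [psi]_W is the W-coordinate vector of psi(e2).
In standard coordinates psi(e2) = A e2 = (-3, 1).
Converting to W: (-3, 1) = 2e1 + 3e2, so the coordinate vector is (2, 3).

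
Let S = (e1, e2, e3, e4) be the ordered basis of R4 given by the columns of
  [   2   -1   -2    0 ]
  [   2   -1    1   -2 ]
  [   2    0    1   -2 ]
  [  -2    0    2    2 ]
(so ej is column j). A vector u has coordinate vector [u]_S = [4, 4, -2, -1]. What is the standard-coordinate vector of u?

[8, 4, 8, -14]

By definition u = 4e1 + 4e2 - 2e3 - e4.
Summing componentwise gives [8, 4, 8, -14].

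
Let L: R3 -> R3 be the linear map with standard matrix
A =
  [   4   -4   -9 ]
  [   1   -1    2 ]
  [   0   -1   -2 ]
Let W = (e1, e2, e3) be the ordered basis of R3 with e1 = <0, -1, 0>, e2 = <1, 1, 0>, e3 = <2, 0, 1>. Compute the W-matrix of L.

[[1, 2, -1], [2, 2, 3], [1, -1, -2]]

Let P have columns e1, ..., e3. Then [L]_W = P^(-1) A P.
Here det P = 1, so P^(-1) is integer; computing A P first and then P^(-1)(A P) gives [[1, 2, -1], [2, 2, 3], [1, -1, -2]].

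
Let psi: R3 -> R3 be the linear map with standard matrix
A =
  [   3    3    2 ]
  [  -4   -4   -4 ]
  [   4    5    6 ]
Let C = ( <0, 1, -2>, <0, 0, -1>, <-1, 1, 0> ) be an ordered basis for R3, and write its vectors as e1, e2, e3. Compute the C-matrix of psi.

[[3, 2, 0], [1, 2, -1], [1, 2, 0]]

The j-th column of [psi]_C is [psi(ej)]_C.
psi(e1) = A e1 = <-1, 4, -7> = 3e1 + e2 + e3, so column 1 is <3, 1, 1>.
Repeating for e2, e3 and assembling the columns gives [[3, 2, 0], [1, 2, -1], [1, 2, 0]].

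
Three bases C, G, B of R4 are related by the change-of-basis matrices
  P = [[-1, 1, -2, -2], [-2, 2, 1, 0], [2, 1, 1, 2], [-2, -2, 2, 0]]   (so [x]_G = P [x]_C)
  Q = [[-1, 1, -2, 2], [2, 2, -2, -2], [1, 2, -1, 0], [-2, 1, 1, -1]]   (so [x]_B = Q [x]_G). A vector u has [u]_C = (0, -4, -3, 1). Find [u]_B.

First [u]_G = P [u]_C = (0, -11, -5, 2).
Then [u]_B = Q [u]_G = (3, -16, -17, -18).

(3, -16, -17, -18)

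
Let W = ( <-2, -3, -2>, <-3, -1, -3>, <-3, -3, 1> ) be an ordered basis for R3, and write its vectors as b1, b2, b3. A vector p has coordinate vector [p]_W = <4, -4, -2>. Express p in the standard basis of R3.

<10, -2, 2>

By definition p = 4b1 - 4b2 - 2b3.
Summing componentwise gives <10, -2, 2>.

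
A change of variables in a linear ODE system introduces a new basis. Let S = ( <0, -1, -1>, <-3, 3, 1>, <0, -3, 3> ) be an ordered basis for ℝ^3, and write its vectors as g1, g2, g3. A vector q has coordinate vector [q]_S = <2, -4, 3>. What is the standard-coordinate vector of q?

<12, -23, 3>

The coordinates say q = 2g1 - 4g2 + 3g3; adding the scaled basis vectors gives <12, -23, 3>.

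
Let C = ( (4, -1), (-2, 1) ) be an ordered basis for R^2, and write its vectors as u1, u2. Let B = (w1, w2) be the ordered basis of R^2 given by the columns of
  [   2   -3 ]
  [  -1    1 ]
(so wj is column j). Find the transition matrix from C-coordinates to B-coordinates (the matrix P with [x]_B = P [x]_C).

Take x = uj: its C-coordinates are the j-th standard unit vector, so P e_j — column j of P — equals [uj]_B.
u1 = -w1 - 2w2, giving column 1 = (-1, -2); repeating for each j gives P = [[-1, -1], [-2, 0]].

[[-1, -1], [-2, 0]]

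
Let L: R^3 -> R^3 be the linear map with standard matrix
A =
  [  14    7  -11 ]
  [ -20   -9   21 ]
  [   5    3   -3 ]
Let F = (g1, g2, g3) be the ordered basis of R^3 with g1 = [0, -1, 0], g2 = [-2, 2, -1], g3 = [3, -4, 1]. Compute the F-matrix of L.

[[-1, 3, -3], [2, 0, 3], [-1, -1, 3]]

Let P have columns g1, ..., g3. Then [L]_F = P^(-1) A P.
Here det P = 1, so P^(-1) is integer; computing A P first and then P^(-1)(A P) gives [[-1, 3, -3], [2, 0, 3], [-1, -1, 3]].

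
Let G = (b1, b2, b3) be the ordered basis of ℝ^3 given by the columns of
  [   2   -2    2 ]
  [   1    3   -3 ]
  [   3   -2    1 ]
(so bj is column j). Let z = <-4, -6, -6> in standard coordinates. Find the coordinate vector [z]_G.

<-3, -2, -1>

Write z = c_1 b1 + ... + c_3 b3 and solve for the c_i.
Row-reducing the augmented matrix [M | z] gives c = (-3, -2, -1).
Check: -3b1 - 2b2 - b3 = <-4, -6, -6>.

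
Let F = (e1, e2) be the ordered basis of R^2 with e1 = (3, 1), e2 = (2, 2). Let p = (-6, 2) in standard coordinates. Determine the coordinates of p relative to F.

Write p = c_1 e1 + c_2 e2 and solve for the c_i.
System: 3c_1 + 2c_2 = -6, c_1 + 2c_2 = 2; solving gives c_1 = -4, c_2 = 3.
Check: -4e1 + 3e2 = (-6, 2).

(-4, 3)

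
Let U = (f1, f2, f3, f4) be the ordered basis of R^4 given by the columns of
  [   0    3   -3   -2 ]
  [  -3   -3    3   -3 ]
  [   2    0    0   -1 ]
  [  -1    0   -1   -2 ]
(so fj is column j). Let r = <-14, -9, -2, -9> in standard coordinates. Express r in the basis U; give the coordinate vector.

<1, -2, 0, 4>

We seek scalars with c_1 f1 + ... + c_4 f4 = r; equivalently solve M c = r where the columns of M are f1, ..., f4.
Solving this 4x4 system gives c = (1, -2, 0, 4).
Check: f1 - 2f2 + 0·f3 + 4f4 = <-14, -9, -2, -9>.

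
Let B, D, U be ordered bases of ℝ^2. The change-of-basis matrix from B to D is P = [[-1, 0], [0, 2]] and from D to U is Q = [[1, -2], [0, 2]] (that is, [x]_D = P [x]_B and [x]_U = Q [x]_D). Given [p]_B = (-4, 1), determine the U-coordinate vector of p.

First [p]_D = P [p]_B = (4, 2).
Then [p]_U = Q [p]_D = (0, 4).

(0, 4)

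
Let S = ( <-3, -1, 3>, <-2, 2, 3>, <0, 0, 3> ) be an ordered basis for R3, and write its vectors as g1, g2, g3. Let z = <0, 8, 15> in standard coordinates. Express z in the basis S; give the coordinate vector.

<-2, 3, 4>

Write z = c_1 g1 + ... + c_3 g3 and solve for the c_i.
Gaussian elimination on [M | z] yields c = (-2, 3, 4).
Check: -2g1 + 3g2 + 4g3 = <0, 8, 15>.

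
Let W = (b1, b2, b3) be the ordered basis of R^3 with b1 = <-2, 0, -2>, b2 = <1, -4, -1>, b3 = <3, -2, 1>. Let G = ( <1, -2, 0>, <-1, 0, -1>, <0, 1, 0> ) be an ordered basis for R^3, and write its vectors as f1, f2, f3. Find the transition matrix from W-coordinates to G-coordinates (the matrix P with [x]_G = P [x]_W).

Column j of P is [bj]_G, since P maps W-coordinates to G-coordinates.
Expressing b1 in G: b1 = 0·f1 + 2f2 + 0·f3, so column 1 of P is <0, 2, 0>.
Doing the same for each bj gives P = [[0, 2, 2], [2, 1, -1], [0, 0, 2]].

[[0, 2, 2], [2, 1, -1], [0, 0, 2]]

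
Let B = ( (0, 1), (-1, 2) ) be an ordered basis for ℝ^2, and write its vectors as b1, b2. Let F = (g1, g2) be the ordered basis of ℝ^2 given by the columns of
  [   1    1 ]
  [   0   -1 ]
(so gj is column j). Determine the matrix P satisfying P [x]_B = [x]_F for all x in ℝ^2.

Take x = bj: its B-coordinates are the j-th standard unit vector, so P e_j — column j of P — equals [bj]_F.
b1 = g1 - g2, giving column 1 = (1, -1); repeating for each j gives P = [[1, 1], [-1, -2]].

[[1, 1], [-1, -2]]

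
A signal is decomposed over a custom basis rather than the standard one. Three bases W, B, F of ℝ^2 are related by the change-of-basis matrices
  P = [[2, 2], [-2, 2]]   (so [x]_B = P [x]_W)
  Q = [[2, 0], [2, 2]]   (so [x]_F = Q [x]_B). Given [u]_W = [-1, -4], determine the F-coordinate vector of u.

Apply P to get B-coordinates [-10, -6], then Q to get F-coordinates.
The result is [u]_F = [-20, -32].

[-20, -32]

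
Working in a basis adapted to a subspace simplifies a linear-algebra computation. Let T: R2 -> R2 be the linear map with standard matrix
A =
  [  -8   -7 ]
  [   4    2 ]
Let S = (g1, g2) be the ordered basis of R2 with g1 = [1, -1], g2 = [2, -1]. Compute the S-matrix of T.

[[-3, -3], [1, -3]]

With P the matrix whose columns are g1, g2, [T]_S = P^(-1) A P.
Column by column: T(g1) = A g1 = [-1, 2]; its S-coordinates [-3, 1] give column 1.
Continuing for each basis vector yields [T]_S = [[-3, -3], [1, -3]].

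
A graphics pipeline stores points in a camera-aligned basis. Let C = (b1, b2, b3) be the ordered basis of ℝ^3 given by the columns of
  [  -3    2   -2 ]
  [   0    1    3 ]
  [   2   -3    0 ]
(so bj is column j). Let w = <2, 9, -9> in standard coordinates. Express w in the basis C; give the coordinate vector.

Write w = c_1 b1 + ... + c_3 b3 and solve for the c_i.
Row-reducing the augmented matrix [M | w] gives c = (0, 3, 2).
Check: 0·b1 + 3b2 + 2b3 = <2, 9, -9>.

<0, 3, 2>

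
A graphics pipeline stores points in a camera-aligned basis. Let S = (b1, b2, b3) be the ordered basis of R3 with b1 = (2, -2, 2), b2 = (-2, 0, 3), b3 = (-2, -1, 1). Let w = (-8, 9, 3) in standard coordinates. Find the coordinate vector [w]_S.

We seek scalars with c_1 b1 + ... + c_3 b3 = w; equivalently solve M c = w where the columns of M are b1, ..., b3.
Row-reducing the augmented matrix [M | w] gives c = (-3, 4, -3).
Check: -3b1 + 4b2 - 3b3 = (-8, 9, 3).

(-3, 4, -3)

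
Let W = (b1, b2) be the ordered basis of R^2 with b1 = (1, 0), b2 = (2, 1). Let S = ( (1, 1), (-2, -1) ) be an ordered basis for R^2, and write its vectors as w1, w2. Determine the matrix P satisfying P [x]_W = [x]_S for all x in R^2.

Let M have columns bj and N have columns wj. Then for every x, N [x]_S = x = M [x]_W, so P = N^(-1) M.
Since det N = 1, N^(-1) has integer entries; multiplying gives P = [[-1, 0], [-1, -1]].

[[-1, 0], [-1, -1]]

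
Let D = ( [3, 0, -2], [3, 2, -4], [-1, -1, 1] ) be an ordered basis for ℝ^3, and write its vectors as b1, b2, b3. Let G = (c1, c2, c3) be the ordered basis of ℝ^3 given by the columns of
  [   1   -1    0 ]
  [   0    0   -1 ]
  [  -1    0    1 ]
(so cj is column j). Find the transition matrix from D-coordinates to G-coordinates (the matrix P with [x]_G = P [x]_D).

[[2, 2, 0], [-1, -1, 1], [0, -2, 1]]

Column j of P is [bj]_G, since P maps D-coordinates to G-coordinates.
Expressing b1 in G: b1 = 2c1 - c2 + 0·c3, so column 1 of P is [2, -1, 0].
Doing the same for each bj gives P = [[2, 2, 0], [-1, -1, 1], [0, -2, 1]].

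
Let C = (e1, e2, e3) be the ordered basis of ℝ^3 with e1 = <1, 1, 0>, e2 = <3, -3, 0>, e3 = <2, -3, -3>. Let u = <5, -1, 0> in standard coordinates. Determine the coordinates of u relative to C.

<2, 1, 0>

[u]_C is the unique c with M c = u, where M has columns e1, ..., e3.
Solving this 3x3 system gives c = (2, 1, 0).
Check: 2e1 + e2 + 0·e3 = <5, -1, 0>.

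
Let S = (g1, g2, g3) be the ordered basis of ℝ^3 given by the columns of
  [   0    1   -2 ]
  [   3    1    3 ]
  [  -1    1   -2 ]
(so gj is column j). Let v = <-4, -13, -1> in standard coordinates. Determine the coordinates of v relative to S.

<-3, -4, 0>

Write v = c_1 g1 + ... + c_3 g3 and solve for the c_i.
Solving this 3x3 system gives c = (-3, -4, 0).
Check: -3g1 - 4g2 + 0·g3 = <-4, -13, -1>.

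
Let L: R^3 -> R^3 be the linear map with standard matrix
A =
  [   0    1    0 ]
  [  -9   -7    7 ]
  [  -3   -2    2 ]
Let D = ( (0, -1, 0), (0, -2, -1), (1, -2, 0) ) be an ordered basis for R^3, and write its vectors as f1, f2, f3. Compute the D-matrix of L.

The j-th column of [L]_D is [L(fj)]_D.
L(f1) = A f1 = (-1, 7, 2) = -f1 - 2f2 - f3, so column 1 is (-1, -2, -1).
Repeating for f2, f3 and assembling the columns gives [[-1, 1, 1], [-2, -2, -1], [-1, -2, -2]].

[[-1, 1, 1], [-2, -2, -1], [-1, -2, -2]]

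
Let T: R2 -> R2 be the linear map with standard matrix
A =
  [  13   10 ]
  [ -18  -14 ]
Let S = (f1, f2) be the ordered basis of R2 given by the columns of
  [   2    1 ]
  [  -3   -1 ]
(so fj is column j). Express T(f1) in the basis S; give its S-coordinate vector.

Compute T(f1) = A f1 = <-4, 6> in standard coordinates.
Then write this in S-coordinates: solve for y in y_1 f1 + y_2 f2 = <-4, 6>.
This gives y = <-2, 0>, which is column 1 of [T]_S.

<-2, 0>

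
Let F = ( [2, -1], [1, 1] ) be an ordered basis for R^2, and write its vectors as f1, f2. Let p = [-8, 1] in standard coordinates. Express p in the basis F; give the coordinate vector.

[-3, -2]

We seek scalars with c_1 f1 + c_2 f2 = p; equivalently solve M c = p where the columns of M are f1, f2.
System: 2c_1 + c_2 = -8, -c_1 + c_2 = 1; solving gives c_1 = -3, c_2 = -2.
Check: -3f1 - 2f2 = [-8, 1].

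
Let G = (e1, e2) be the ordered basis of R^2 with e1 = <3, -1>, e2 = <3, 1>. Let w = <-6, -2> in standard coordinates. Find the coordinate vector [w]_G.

<0, -2>

[w]_G is the unique c with M c = w, where M has columns e1, e2.
System: 3c_1 + 3c_2 = -6, -c_1 + c_2 = -2; solving gives c_1 = 0, c_2 = -2.
Check: 0·e1 - 2e2 = <-6, -2>.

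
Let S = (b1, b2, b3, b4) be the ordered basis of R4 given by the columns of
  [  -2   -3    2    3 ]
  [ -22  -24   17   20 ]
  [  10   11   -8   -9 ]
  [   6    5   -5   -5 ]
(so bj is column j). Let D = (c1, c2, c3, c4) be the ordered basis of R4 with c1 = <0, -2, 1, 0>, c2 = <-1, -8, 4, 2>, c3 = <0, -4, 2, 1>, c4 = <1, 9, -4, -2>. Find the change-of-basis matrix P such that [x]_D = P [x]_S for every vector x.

Column j of P is [bj]_D, since P maps S-coordinates to D-coordinates.
Expressing b1 in D: b1 = -2c1 + 0·c2 + 2c3 - 2c4, so column 1 of P is <-2, 0, 2, -2>.
Doing the same for each bj gives P = [[-2, 1, 2, 1], [0, 1, -1, -1], [2, -1, -1, 1], [-2, -2, 1, 2]].

[[-2, 1, 2, 1], [0, 1, -1, -1], [2, -1, -1, 1], [-2, -2, 1, 2]]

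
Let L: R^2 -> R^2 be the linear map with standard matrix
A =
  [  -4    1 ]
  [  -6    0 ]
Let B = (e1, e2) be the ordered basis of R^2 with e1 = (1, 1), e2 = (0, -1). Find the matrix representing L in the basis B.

[[-3, -1], [3, -1]]

With P the matrix whose columns are e1, e2, [L]_B = P^(-1) A P.
Column by column: L(e1) = A e1 = (-3, -6); its B-coordinates (-3, 3) give column 1.
Continuing for each basis vector yields [L]_B = [[-3, -1], [3, -1]].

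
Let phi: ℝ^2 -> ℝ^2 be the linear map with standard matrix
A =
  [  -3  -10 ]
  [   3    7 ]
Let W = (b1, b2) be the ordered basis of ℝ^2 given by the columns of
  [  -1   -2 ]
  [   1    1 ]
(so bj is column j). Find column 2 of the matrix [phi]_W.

<-2, 3>

Compute phi(b2) = A b2 = <-4, 1> in standard coordinates.
Then write this in W-coordinates: solve for y in y_1 b1 + y_2 b2 = <-4, 1>.
This gives y = <-2, 3>, which is column 2 of [phi]_W.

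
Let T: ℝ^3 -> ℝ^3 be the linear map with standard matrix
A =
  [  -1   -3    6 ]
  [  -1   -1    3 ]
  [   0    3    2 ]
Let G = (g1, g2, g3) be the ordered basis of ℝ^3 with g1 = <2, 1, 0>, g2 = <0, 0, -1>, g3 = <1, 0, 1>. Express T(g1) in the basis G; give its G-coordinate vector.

Column 1 of [T]_G is the G-coordinate vector of T(g1).
In standard coordinates T(g1) = A g1 = <-5, -3, 3>.
Converting to G: <-5, -3, 3> = -3g1 - 2g2 + g3, so the coordinate vector is <-3, -2, 1>.

<-3, -2, 1>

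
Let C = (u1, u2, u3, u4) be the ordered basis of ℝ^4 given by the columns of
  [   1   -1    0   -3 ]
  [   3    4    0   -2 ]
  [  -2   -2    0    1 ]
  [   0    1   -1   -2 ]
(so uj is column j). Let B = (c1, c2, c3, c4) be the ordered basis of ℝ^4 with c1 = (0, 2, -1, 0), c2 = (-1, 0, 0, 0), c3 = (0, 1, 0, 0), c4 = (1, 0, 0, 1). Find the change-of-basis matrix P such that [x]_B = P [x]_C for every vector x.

[[2, 2, 0, -1], [-1, 2, -1, 1], [-1, 0, 0, 0], [0, 1, -1, -2]]

Let M have columns uj and N have columns cj. Then for every x, N [x]_B = x = M [x]_C, so P = N^(-1) M.
Since det N = 1, N^(-1) has integer entries; multiplying gives P = [[2, 2, 0, -1], [-1, 2, -1, 1], [-1, 0, 0, 0], [0, 1, -1, -2]].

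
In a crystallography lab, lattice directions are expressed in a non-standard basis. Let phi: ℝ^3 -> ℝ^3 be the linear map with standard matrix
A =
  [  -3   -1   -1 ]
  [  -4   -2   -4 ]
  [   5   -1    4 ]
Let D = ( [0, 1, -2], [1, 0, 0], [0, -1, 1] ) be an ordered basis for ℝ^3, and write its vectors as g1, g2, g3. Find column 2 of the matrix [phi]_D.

[-1, -3, 3]

Column 2 of [phi]_D is the D-coordinate vector of phi(g2).
In standard coordinates phi(g2) = A g2 = [-3, -4, 5].
Converting to D: [-3, -4, 5] = -g1 - 3g2 + 3g3, so the coordinate vector is [-1, -3, 3].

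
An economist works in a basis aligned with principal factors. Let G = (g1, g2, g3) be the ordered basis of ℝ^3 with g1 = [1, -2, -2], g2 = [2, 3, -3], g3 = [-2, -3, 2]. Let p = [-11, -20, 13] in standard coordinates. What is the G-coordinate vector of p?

Write p = c_1 g1 + ... + c_3 g3 and solve for the c_i.
Gaussian elimination on [M | p] yields c = (1, -3, 3).
Check: g1 - 3g2 + 3g3 = [-11, -20, 13].

[1, -3, 3]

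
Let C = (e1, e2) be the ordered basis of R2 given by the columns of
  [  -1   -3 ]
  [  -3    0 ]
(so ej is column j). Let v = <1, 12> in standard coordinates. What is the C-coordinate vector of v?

Write v = c_1 e1 + c_2 e2 and solve for the c_i.
System: -c_1 - 3c_2 = 1, -3c_1 + 0c_2 = 12; solving gives c_1 = -4, c_2 = 1.
Check: -4e1 + e2 = <1, 12>.

<-4, 1>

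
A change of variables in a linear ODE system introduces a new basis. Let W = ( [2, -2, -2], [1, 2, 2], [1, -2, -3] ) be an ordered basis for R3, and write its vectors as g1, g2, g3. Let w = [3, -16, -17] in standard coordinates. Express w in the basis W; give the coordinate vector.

[3, -4, 1]

[w]_W is the unique c with M c = w, where M has columns g1, ..., g3.
Solving this 3x3 system gives c = (3, -4, 1).
Check: 3g1 - 4g2 + g3 = [3, -16, -17].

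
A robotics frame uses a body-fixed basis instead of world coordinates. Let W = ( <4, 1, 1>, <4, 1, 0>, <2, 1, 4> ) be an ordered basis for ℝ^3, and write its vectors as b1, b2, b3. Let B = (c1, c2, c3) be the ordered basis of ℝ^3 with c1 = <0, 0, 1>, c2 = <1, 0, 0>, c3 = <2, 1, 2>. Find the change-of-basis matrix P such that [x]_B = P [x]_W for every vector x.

Column j of P is [bj]_B, since P maps W-coordinates to B-coordinates.
Expressing b1 in B: b1 = -c1 + 2c2 + c3, so column 1 of P is <-1, 2, 1>.
Doing the same for each bj gives P = [[-1, -2, 2], [2, 2, 0], [1, 1, 1]].

[[-1, -2, 2], [2, 2, 0], [1, 1, 1]]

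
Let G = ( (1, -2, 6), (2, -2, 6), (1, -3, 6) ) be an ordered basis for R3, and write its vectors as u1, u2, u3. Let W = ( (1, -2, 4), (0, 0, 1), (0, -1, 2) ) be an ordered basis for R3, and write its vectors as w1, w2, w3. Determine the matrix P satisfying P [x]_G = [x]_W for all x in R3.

[[1, 2, 1], [2, 2, 0], [0, -2, 1]]

Take x = uj: its G-coordinates are the j-th standard unit vector, so P e_j — column j of P — equals [uj]_W.
u1 = w1 + 2w2 + 0·w3, giving column 1 = (1, 2, 0); repeating for each j gives P = [[1, 2, 1], [2, 2, 0], [0, -2, 1]].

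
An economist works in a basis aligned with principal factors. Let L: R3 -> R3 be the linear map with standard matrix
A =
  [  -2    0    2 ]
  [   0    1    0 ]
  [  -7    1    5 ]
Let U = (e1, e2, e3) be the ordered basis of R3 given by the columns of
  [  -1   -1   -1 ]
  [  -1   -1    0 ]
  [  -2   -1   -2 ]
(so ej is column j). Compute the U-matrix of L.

[[1, 0, -1], [0, 1, 1], [1, -1, 2]]

The j-th column of [L]_U is [L(ej)]_U.
L(e1) = A e1 = (-2, -1, -4) = e1 + 0·e2 + e3, so column 1 is (1, 0, 1).
Repeating for e2, e3 and assembling the columns gives [[1, 0, -1], [0, 1, 1], [1, -1, 2]].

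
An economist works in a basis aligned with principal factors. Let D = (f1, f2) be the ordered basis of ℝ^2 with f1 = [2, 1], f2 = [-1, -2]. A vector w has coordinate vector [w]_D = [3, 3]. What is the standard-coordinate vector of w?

[3, -3]

By definition w = 3f1 + 3f2.
Summing componentwise gives [3, -3].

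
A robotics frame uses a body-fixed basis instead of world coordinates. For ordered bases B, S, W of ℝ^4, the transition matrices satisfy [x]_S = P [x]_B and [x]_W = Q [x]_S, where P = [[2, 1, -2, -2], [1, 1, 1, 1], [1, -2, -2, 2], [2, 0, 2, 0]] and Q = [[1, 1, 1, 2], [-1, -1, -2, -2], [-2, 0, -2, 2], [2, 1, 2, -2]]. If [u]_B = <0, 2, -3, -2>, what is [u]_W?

Apply P to get S-coordinates <12, -3, -2, -6>, then Q to get W-coordinates.
The result is [u]_W = <-5, 7, -32, 29>.

<-5, 7, -32, 29>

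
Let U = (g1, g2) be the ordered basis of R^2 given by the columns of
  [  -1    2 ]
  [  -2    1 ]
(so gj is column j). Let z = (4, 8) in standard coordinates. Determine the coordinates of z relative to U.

[z]_U is the unique c with M c = z, where M has columns g1, g2.
System: -c_1 + 2c_2 = 4, -2c_1 + c_2 = 8; solving gives c_1 = -4, c_2 = 0.
Check: -4g1 + 0·g2 = (4, 8).

(-4, 0)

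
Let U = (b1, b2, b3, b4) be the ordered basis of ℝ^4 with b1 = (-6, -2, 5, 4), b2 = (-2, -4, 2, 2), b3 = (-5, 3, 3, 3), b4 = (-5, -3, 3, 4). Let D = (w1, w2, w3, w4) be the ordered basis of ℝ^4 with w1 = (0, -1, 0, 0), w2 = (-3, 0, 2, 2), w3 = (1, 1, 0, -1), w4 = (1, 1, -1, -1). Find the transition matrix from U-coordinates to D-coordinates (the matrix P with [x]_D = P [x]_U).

Column j of P is [bj]_D, since P maps U-coordinates to D-coordinates.
Expressing b1 in D: b1 = 2w1 + 2w2 + w3 - w4, so column 1 of P is (2, 2, 1, -1).
Doing the same for each bj gives P = [[2, 2, -2, 1], [2, 0, 2, 1], [1, 0, 0, -1], [-1, -2, 1, -1]].

[[2, 2, -2, 1], [2, 0, 2, 1], [1, 0, 0, -1], [-1, -2, 1, -1]]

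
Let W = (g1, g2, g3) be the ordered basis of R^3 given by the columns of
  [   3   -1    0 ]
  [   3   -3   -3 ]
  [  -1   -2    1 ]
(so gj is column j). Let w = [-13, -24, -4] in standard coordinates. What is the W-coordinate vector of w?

[-3, 4, 1]

[w]_W is the unique c with M c = w, where M has columns g1, ..., g3.
Gaussian elimination on [M | w] yields c = (-3, 4, 1).
Check: -3g1 + 4g2 + g3 = [-13, -24, -4].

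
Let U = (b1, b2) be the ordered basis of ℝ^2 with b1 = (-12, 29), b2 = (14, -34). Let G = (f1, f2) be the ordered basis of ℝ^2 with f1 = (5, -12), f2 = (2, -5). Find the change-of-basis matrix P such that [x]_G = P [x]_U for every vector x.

Let M have columns bj and N have columns fj. Then for every x, N [x]_G = x = M [x]_U, so P = N^(-1) M.
Since det N = -1, N^(-1) has integer entries; multiplying gives P = [[-2, 2], [-1, 2]].

[[-2, 2], [-1, 2]]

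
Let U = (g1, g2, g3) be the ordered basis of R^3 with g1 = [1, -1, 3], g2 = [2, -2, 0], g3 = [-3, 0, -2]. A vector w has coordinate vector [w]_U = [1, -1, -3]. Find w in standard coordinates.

By definition w = g1 - g2 - 3g3.
Summing componentwise gives [8, 1, 9].

[8, 1, 9]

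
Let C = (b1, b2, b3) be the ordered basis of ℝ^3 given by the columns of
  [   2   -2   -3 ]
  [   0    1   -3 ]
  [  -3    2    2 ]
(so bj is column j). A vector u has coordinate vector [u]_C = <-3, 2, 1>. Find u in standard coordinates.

The coordinates say u = -3b1 + 2b2 + b3; adding the scaled basis vectors gives <-13, -1, 15>.

<-13, -1, 15>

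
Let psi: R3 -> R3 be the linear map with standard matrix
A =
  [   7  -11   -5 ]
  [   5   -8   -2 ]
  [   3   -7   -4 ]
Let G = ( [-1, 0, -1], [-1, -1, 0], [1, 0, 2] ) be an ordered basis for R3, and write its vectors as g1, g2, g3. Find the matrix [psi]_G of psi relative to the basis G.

The j-th column of [psi]_G is [psi(gj)]_G.
psi(g1) = A g1 = [-2, -3, 1] = -g1 + 3g2 + 0·g3, so column 1 is [-1, 3, 0].
Repeating for g2, g3 and assembling the columns gives [[-1, 2, 3], [3, -3, -1], [0, 3, -1]].

[[-1, 2, 3], [3, -3, -1], [0, 3, -1]]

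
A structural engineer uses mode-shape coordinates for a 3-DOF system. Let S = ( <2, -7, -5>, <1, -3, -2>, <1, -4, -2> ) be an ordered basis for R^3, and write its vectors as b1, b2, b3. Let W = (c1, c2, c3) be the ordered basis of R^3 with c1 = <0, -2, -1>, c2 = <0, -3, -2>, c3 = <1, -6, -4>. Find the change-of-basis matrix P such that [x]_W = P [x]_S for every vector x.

[[-1, 0, 2], [-1, -1, -2], [2, 1, 1]]

Take x = bj: its S-coordinates are the j-th standard unit vector, so P e_j — column j of P — equals [bj]_W.
b1 = -c1 - c2 + 2c3, giving column 1 = <-1, -1, 2>; repeating for each j gives P = [[-1, 0, 2], [-1, -1, -2], [2, 1, 1]].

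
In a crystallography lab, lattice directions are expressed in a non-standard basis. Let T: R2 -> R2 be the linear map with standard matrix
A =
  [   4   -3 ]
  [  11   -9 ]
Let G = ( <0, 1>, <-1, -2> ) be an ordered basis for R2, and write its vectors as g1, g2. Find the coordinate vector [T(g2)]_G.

<3, -2>

Column 2 of [T]_G is the G-coordinate vector of T(g2).
In standard coordinates T(g2) = A g2 = <2, 7>.
Converting to G: <2, 7> = 3g1 - 2g2, so the coordinate vector is <3, -2>.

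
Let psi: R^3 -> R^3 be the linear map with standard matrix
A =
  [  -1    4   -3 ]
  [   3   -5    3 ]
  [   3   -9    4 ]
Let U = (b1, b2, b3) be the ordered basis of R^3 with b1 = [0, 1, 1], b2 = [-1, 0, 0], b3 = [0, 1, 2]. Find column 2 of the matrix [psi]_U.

[-3, -1, 0]

Compute psi(b2) = A b2 = [1, -3, -3] in standard coordinates.
Then write this in U-coordinates: solve for y in y_1 b1 + ... + y_3 b3 = [1, -3, -3].
This gives y = [-3, -1, 0], which is column 2 of [psi]_U.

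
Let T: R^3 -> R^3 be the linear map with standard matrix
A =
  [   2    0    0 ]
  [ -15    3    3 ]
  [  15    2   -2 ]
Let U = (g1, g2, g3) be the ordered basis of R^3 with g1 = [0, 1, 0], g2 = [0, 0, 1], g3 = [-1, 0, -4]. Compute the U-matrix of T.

The j-th column of [T]_U is [T(gj)]_U.
T(g1) = A g1 = [0, 3, 2] = 3g1 + 2g2 + 0·g3, so column 1 is [3, 2, 0].
Repeating for g2, g3 and assembling the columns gives [[3, 3, 3], [2, -2, 1], [0, 0, 2]].

[[3, 3, 3], [2, -2, 1], [0, 0, 2]]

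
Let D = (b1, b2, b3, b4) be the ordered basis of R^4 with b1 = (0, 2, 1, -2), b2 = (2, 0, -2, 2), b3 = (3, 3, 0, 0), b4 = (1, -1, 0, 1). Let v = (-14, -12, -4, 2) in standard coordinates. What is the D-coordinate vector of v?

Write v = c_1 b1 + ... + c_4 b4 and solve for the c_i.
Gaussian elimination on [M | v] yields c = (-2, 1, -4, -4).
Check: -2b1 + b2 - 4b3 - 4b4 = (-14, -12, -4, 2).

(-2, 1, -4, -4)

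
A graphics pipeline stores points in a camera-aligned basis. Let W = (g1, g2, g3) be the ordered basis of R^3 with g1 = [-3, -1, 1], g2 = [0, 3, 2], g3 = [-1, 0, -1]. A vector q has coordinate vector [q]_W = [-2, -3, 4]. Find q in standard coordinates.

[2, -7, -12]

The coordinates say q = -2g1 - 3g2 + 4g3; adding the scaled basis vectors gives [2, -7, -12].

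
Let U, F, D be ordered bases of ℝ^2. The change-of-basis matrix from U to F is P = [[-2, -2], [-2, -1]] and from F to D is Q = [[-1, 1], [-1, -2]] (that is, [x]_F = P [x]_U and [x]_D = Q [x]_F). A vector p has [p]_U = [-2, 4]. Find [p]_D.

Composing the changes, [p]_D = Q P [p]_U.
Q P = [[0, 1], [6, 4]]; applying this to [-2, 4] gives [4, 4].

[4, 4]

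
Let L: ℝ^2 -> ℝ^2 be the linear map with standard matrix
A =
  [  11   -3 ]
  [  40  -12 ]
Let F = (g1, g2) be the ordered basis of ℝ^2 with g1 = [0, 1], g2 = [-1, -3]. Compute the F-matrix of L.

With P the matrix whose columns are g1, g2, [L]_F = P^(-1) A P.
Column by column: L(g1) = A g1 = [-3, -12]; its F-coordinates [-3, 3] give column 1.
Continuing for each basis vector yields [L]_F = [[-3, 2], [3, 2]].

[[-3, 2], [3, 2]]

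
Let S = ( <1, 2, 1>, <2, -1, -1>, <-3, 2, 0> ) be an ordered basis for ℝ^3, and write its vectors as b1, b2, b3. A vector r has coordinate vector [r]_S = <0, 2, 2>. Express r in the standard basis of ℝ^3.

The coordinates say r = 0·b1 + 2b2 + 2b3; adding the scaled basis vectors gives <-2, 2, -2>.

<-2, 2, -2>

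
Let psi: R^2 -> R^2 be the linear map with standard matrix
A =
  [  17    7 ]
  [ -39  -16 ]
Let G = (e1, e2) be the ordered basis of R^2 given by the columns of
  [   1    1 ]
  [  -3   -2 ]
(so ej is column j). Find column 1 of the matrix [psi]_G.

Compute psi(e1) = A e1 = <-4, 9> in standard coordinates.
Then write this in G-coordinates: solve for y in y_1 e1 + y_2 e2 = <-4, 9>.
This gives y = <-1, -3>, which is column 1 of [psi]_G.

<-1, -3>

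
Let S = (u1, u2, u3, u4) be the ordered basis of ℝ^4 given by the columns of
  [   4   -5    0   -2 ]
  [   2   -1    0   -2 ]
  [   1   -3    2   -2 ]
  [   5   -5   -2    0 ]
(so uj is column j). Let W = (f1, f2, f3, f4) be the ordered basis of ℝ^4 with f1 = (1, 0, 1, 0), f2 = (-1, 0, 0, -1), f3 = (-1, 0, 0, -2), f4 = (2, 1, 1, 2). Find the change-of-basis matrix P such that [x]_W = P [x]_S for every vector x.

Let M have columns uj and N have columns fj. Then for every x, N [x]_W = x = M [x]_S, so P = N^(-1) M.
Since det N = -1, N^(-1) has integer entries; multiplying gives P = [[-1, -2, 2, 0], [-1, -1, 2, 0], [0, 2, 0, -2], [2, -1, 0, -2]].

[[-1, -2, 2, 0], [-1, -1, 2, 0], [0, 2, 0, -2], [2, -1, 0, -2]]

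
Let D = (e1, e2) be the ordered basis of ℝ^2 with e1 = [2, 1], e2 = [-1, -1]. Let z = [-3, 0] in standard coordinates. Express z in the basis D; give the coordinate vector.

[z]_D is the unique c with M c = z, where M has columns e1, e2.
System: 2c_1 - c_2 = -3, c_1 - c_2 = 0; solving gives c_1 = -3, c_2 = -3.
Check: -3e1 - 3e2 = [-3, 0].

[-3, -3]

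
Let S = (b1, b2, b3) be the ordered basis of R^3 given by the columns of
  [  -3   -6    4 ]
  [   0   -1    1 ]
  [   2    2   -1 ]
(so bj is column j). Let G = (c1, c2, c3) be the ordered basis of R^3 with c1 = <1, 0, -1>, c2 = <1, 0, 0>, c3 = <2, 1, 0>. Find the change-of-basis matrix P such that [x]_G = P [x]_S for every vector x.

Let M have columns bj and N have columns cj. Then for every x, N [x]_G = x = M [x]_S, so P = N^(-1) M.
Since det N = -1, N^(-1) has integer entries; multiplying gives P = [[-2, -2, 1], [-1, -2, 1], [0, -1, 1]].

[[-2, -2, 1], [-1, -2, 1], [0, -1, 1]]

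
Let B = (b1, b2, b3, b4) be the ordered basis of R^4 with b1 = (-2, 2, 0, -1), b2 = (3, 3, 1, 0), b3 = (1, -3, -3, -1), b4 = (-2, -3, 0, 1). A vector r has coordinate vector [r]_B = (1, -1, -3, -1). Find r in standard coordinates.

The coordinates say r = b1 - b2 - 3b3 - b4; adding the scaled basis vectors gives (-6, 11, 8, 1).

(-6, 11, 8, 1)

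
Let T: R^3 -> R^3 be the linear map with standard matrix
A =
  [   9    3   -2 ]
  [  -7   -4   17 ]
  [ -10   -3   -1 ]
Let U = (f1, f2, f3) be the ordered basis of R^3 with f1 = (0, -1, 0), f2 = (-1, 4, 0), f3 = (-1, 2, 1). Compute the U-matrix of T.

Let P have columns f1, ..., f3. Then [T]_U = P^(-1) A P.
Here det P = -1, so P^(-1) is integer; computing A P first and then P^(-1)(A P) gives [[2, 1, -2], [0, -1, 2], [3, -2, 3]].

[[2, 1, -2], [0, -1, 2], [3, -2, 3]]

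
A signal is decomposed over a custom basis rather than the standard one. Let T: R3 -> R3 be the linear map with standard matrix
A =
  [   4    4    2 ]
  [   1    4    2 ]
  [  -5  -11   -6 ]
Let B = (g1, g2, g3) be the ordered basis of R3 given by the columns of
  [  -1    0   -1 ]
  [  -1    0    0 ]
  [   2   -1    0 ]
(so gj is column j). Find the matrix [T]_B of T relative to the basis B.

The j-th column of [T]_B is [T(gj)]_B.
T(g1) = A g1 = (-4, -1, 4) = g1 - 2g2 + 3g3, so column 1 is (1, -2, 3).
Repeating for g2, g3 and assembling the columns gives [[1, 2, 1], [-2, -2, -3], [3, 0, 3]].

[[1, 2, 1], [-2, -2, -3], [3, 0, 3]]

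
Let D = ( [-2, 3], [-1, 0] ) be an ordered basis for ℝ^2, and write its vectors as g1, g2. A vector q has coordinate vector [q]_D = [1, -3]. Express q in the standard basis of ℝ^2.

[1, 3]

The coordinates say q = g1 - 3g2; adding the scaled basis vectors gives [1, 3].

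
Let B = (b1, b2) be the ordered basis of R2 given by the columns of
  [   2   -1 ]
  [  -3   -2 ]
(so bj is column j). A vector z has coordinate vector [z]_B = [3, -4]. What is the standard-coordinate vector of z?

[10, -1]

The coordinates say z = 3b1 - 4b2; adding the scaled basis vectors gives [10, -1].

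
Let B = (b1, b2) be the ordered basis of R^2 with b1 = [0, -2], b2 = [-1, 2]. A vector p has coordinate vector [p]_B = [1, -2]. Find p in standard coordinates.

p = M [p]_B, where M has columns b1, b2.
Carrying out the matrix-vector product, p = [2, -6].

[2, -6]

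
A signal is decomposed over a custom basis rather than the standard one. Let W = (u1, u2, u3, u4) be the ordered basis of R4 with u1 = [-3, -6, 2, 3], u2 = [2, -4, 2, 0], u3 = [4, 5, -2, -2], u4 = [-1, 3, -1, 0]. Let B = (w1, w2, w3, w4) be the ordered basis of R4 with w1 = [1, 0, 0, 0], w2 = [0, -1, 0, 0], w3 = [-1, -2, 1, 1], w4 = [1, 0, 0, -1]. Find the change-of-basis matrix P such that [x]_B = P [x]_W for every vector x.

[[0, 2, 2, -1], [2, 0, -1, -1], [2, 2, -2, -1], [-1, 2, 0, -1]]

Let M have columns uj and N have columns wj. Then for every x, N [x]_B = x = M [x]_W, so P = N^(-1) M.
Since det N = 1, N^(-1) has integer entries; multiplying gives P = [[0, 2, 2, -1], [2, 0, -1, -1], [2, 2, -2, -1], [-1, 2, 0, -1]].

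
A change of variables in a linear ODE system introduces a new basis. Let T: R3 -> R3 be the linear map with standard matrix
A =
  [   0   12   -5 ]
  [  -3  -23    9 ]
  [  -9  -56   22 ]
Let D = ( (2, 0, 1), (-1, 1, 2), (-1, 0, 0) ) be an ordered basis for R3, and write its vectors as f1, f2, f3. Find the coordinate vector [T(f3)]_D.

Compute T(f3) = A f3 = (0, 3, 9) in standard coordinates.
Then write this in D-coordinates: solve for y in y_1 f1 + ... + y_3 f3 = (0, 3, 9).
This gives y = (3, 3, 3), which is column 3 of [T]_D.

(3, 3, 3)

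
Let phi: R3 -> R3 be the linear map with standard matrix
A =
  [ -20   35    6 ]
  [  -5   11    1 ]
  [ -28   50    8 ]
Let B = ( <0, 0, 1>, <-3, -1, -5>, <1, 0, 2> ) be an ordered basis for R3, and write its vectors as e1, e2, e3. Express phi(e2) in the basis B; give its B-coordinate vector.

<3, 1, -2>

Column 2 of [phi]_B is the B-coordinate vector of phi(e2).
In standard coordinates phi(e2) = A e2 = <-5, -1, -6>.
Converting to B: <-5, -1, -6> = 3e1 + e2 - 2e3, so the coordinate vector is <3, 1, -2>.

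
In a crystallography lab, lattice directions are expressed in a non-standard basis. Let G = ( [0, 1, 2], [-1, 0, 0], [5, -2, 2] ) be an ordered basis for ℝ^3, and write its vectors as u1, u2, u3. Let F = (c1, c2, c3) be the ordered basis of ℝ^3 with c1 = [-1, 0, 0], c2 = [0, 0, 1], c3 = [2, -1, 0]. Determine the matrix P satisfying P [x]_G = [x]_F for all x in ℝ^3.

Take x = uj: its G-coordinates are the j-th standard unit vector, so P e_j — column j of P — equals [uj]_F.
u1 = -2c1 + 2c2 - c3, giving column 1 = [-2, 2, -1]; repeating for each j gives P = [[-2, 1, -1], [2, 0, 2], [-1, 0, 2]].

[[-2, 1, -1], [2, 0, 2], [-1, 0, 2]]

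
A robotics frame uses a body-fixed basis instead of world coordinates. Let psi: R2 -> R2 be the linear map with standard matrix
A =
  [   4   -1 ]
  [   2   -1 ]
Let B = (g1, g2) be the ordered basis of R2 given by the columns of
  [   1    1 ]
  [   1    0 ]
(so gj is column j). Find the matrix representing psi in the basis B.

[[1, 2], [2, 2]]

Let P have columns g1, g2. Then [psi]_B = P^(-1) A P.
Here det P = -1, so P^(-1) is integer; computing A P first and then P^(-1)(A P) gives [[1, 2], [2, 2]].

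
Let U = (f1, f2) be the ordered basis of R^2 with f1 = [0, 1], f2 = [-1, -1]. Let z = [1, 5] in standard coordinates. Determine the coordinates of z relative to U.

[4, -1]

We seek scalars with c_1 f1 + c_2 f2 = z; equivalently solve M c = z where the columns of M are f1, f2.
System: 0c_1 - c_2 = 1, c_1 - c_2 = 5; solving gives c_1 = 4, c_2 = -1.
Check: 4f1 - f2 = [1, 5].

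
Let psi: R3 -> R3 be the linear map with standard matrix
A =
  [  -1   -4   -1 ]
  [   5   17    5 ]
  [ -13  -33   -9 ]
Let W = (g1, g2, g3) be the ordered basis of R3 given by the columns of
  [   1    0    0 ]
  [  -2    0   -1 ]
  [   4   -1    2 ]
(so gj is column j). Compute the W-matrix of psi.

[[3, 1, 2], [1, 1, -1], [3, 3, 3]]

The j-th column of [psi]_W is [psi(gj)]_W.
psi(g1) = A g1 = <3, -9, 17> = 3g1 + g2 + 3g3, so column 1 is <3, 1, 3>.
Repeating for g2, g3 and assembling the columns gives [[3, 1, 2], [1, 1, -1], [3, 3, 3]].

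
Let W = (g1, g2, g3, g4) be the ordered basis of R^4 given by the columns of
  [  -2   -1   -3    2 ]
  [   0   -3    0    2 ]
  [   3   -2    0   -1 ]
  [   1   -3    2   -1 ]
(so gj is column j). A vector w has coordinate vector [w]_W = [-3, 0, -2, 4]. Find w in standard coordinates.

[20, 8, -13, -11]

The coordinates say w = -3g1 + 0·g2 - 2g3 + 4g4; adding the scaled basis vectors gives [20, 8, -13, -11].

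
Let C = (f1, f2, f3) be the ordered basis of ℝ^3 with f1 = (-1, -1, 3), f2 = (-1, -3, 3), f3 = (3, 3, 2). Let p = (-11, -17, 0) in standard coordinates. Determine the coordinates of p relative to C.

We seek scalars with c_1 f1 + ... + c_3 f3 = p; equivalently solve M c = p where the columns of M are f1, ..., f3.
Solving this 3x3 system gives c = (-1, 3, -3).
Check: -f1 + 3f2 - 3f3 = (-11, -17, 0).

(-1, 3, -3)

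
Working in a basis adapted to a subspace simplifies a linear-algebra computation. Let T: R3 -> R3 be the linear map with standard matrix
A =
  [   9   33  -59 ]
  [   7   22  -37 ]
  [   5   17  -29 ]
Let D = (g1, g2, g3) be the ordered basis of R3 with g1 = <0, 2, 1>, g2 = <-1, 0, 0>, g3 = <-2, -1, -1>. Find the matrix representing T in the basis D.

[[2, -2, -1], [-1, 3, -2], [-3, 3, -3]]

With P the matrix whose columns are g1, ..., g3, [T]_D = P^(-1) A P.
Column by column: T(g1) = A g1 = <7, 7, 5>; its D-coordinates <2, -1, -3> give column 1.
Continuing for each basis vector yields [T]_D = [[2, -2, -1], [-1, 3, -2], [-3, 3, -3]].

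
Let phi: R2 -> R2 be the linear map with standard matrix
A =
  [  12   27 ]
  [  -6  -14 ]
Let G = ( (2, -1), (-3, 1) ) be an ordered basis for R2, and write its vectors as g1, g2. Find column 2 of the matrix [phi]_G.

Compute phi(g2) = A g2 = (-9, 4) in standard coordinates.
Then write this in G-coordinates: solve for y in y_1 g1 + y_2 g2 = (-9, 4).
This gives y = (-3, 1), which is column 2 of [phi]_G.

(-3, 1)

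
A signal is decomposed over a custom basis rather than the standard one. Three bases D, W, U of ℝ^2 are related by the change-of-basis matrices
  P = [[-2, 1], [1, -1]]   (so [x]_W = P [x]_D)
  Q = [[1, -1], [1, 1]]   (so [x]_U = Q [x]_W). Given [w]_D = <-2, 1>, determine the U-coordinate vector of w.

<8, 2>

Apply P to get W-coordinates <5, -3>, then Q to get U-coordinates.
The result is [w]_U = <8, 2>.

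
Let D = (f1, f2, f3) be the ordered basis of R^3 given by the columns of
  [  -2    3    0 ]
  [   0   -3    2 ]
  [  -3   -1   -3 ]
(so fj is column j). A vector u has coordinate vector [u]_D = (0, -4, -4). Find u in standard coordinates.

The coordinates say u = 0·f1 - 4f2 - 4f3; adding the scaled basis vectors gives (-12, 4, 16).

(-12, 4, 16)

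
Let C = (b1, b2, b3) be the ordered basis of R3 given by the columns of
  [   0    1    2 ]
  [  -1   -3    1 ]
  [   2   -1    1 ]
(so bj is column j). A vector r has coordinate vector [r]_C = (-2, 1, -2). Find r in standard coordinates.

The coordinates say r = -2b1 + b2 - 2b3; adding the scaled basis vectors gives (-3, -3, -7).

(-3, -3, -7)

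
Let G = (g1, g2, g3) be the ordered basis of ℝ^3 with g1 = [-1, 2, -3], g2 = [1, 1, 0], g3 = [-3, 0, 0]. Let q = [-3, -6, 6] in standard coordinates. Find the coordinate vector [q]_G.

[-2, -2, 1]

We seek scalars with c_1 g1 + ... + c_3 g3 = q; equivalently solve M c = q where the columns of M are g1, ..., g3.
Solving this 3x3 system gives c = (-2, -2, 1).
Check: -2g1 - 2g2 + g3 = [-3, -6, 6].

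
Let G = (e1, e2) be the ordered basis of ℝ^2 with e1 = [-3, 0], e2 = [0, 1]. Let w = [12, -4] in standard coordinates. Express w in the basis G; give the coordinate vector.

Write w = c_1 e1 + c_2 e2 and solve for the c_i.
System: -3c_1 + 0c_2 = 12, 0c_1 + c_2 = -4; solving gives c_1 = -4, c_2 = -4.
Check: -4e1 - 4e2 = [12, -4].

[-4, -4]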